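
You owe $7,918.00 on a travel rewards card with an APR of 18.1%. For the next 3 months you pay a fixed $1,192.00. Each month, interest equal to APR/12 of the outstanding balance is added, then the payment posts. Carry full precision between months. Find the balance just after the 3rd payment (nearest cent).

Monthly rate r = 18.1%/12 = 1.50833% = 0.0150833.
Each month: B ← B·(1+r) − $1,192.00.
Month 1: interest $119.43; balance after payment $6,845.43.
Month 2: interest $103.25; balance after payment $5,756.68.
Month 3: interest $86.83; balance after payment $4,651.51.

$4,651.51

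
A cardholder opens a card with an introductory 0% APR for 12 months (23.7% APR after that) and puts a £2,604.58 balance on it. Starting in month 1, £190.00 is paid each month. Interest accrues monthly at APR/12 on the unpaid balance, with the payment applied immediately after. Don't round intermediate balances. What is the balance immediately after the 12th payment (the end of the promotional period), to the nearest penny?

Promo months 1–12 at r₀ = 0%/12 = 0; months 13+ at r₁ = 23.7%/12 = 0.01975.
After month 12 (no interest yet): B = £2,604.58 − 12·£190.00 = £324.58.

£324.58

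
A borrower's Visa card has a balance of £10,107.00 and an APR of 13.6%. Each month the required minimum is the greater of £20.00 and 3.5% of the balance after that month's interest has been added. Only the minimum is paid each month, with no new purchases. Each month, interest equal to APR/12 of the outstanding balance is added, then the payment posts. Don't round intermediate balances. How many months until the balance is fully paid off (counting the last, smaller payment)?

Monthly rate r = 13.6%/12 = 1.13333% = 0.0113333.
While 3.5% of the post-interest balance exceeds £20.00, each month B ← (B·(1+r))·(1 − 0.035), i.e. B shrinks by the factor (1+r)·0.965 = 0.97594.
This holds for months 1–119. Entering month 120 the balance is £556.93; 3.5% of the post-interest balance is now below £20.00, so the flat £20.00 minimum applies from here.
From month 120 a fixed £20.00 at rate r clears £556.93 in 34 more payments. Total: 119 + 34 = 153 months.

153 months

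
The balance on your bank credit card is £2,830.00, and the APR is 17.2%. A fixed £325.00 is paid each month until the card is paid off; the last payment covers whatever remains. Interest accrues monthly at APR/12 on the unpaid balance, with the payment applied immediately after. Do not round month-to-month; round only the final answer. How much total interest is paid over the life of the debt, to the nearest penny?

£214.98

Monthly rate r = 17.2%/12 = 1.43333% = 0.0143333.
Payoff takes n = ⌈−ln(1 − rB₀/P)/ln(1+r)⌉ = ⌈9.368⌉ = 10 payments; the last is £119.98.
Total paid = 9·£325.00 + £119.98 = £3,044.98.
Total interest = total paid − principal = £3,044.98 − £2,830.00 = £214.98.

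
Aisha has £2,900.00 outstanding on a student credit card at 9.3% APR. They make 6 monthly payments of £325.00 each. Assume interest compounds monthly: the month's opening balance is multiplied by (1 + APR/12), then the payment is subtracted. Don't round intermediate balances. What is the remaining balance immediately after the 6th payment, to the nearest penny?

£1,049.32

Monthly rate r = 9.3%/12 = 0.775% = 0.00775.
Each month: B ← B·(1+r) − £325.00.
Month 1: interest £22.48; balance after payment £2,597.47.
Month 2: interest £20.13; balance after payment £2,292.61.
Month 3: interest £17.77; balance after payment £1,985.37.
Month 4: interest £15.39; balance after payment £1,675.76.
Month 5: interest £12.99; balance after payment £1,363.75.
Month 6: interest £10.57; balance after payment £1,049.32.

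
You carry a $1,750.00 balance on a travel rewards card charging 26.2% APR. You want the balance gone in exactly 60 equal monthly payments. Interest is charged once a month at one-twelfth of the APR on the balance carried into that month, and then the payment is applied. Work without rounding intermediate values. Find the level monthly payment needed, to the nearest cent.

$52.60

Monthly rate r = 26.2%/12 = 2.18333% = 0.0218333.
Level-payment amortization: P = B₀·r / (1 − (1+r)^(−n)) = 1750.00·0.0218333 / (1 − 1.02183^(−60)).
Denominator 1 − (1+r)^(−60) = 0.72634962.
P = 38.2083 / 0.72634962 ≈ 52.60.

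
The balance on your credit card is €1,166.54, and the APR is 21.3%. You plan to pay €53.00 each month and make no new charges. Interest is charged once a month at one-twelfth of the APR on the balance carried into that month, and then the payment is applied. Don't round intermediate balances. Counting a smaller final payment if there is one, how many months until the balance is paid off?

29 months

Monthly rate r = 21.3%/12 = 1.775% = 0.01775.
Recurrence: B ← B·(1+r) − €53.00.
Month 1: interest €20.71; balance after payment €1,134.25.
Month 2: interest €20.13; balance after payment €1,101.38.
Closed form: n = −ln(1 − rB₀/P)/ln(1+r) = −ln(0.60932)/ln(1.01775) ≈ 28.158, so the balance reaches zero during payment 29.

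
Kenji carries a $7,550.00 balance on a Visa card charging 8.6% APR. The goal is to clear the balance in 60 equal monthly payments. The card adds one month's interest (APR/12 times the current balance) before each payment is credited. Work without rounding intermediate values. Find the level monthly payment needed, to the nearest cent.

$155.26

Monthly rate r = 8.6%/12 = 0.716667% = 0.00716667.
Level-payment amortization: P = B₀·r / (1 − (1+r)^(−n)) = 7550.00·0.00716667 / (1 − 1.00717^(−60)).
Denominator 1 − (1+r)^(−60) = 0.348492577.
P = 54.1083 / 0.348492577 ≈ 155.26.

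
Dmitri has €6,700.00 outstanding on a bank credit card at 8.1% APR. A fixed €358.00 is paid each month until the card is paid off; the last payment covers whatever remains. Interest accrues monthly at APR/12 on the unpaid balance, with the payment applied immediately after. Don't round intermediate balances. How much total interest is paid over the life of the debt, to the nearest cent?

€486.82

Monthly rate r = 8.1%/12 = 0.675% = 0.00675.
Payoff takes n = ⌈−ln(1 − rB₀/P)/ln(1+r)⌉ = ⌈20.075⌉ = 21 payments; the last is €26.82.
Total paid = 20·€358.00 + €26.82 = €7,186.82.
Total interest = total paid − principal = €7,186.82 − €6,700.00 = €486.82.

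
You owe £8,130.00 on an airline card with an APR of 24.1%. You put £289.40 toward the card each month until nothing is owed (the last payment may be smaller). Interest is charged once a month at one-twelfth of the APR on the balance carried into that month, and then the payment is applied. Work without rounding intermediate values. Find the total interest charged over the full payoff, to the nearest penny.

Monthly rate r = 24.1%/12 = 2.00833% = 0.0200833.
Payoff takes n = ⌈−ln(1 − rB₀/P)/ln(1+r)⌉ = ⌈41.769⌉ = 42 payments; the last is £223.17.
Total paid = 41·£289.40 + £223.17 = £12,088.57.
Total interest = total paid − principal = £12,088.57 − £8,130.00 = £3,958.57.

£3,958.57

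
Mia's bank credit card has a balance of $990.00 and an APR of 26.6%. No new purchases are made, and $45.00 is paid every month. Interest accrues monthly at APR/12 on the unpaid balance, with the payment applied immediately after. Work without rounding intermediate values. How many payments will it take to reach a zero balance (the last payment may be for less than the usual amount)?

31 months

Monthly rate r = 26.6%/12 = 2.21667% = 0.0221667.
Recurrence: B ← B·(1+r) − $45.00.
Month 1: interest $21.95; balance after payment $966.95.
Month 2: interest $21.43; balance after payment $943.38.
Closed form: n = −ln(1 − rB₀/P)/ln(1+r) = −ln(0.51233)/ln(1.02217) ≈ 30.504, so the balance reaches zero during payment 31.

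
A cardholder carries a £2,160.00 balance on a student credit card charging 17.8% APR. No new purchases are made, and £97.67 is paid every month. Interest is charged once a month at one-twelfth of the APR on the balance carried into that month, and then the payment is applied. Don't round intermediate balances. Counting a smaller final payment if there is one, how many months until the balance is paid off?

28 months

Monthly rate r = 17.8%/12 = 1.48333% = 0.0148333.
Recurrence: B ← B·(1+r) − £97.67.
Month 1: interest £32.04; balance after payment £2,094.37.
Month 2: interest £31.07; balance after payment £2,027.77.
Closed form: n = −ln(1 − rB₀/P)/ln(1+r) = −ln(0.67196)/ln(1.01483) ≈ 27.000, so the balance reaches zero during payment 28.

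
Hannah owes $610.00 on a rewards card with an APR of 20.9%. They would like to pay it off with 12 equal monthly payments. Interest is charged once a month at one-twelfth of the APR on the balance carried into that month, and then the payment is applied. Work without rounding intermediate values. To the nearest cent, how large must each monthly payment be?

Monthly rate r = 20.9%/12 = 1.74167% = 0.0174167.
Level-payment amortization: P = B₀·r / (1 − (1+r)^(−n)) = 610.00·0.0174167 / (1 − 1.01742^(−12)).
Denominator 1 − (1+r)^(−12) = 0.187143603.
P = 10.6242 / 0.187143603 ≈ 56.77.

$56.77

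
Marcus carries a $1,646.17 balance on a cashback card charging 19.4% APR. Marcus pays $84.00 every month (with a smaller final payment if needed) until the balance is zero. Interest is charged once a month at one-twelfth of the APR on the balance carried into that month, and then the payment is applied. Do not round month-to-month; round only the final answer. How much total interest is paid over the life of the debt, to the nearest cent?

$349.54

Monthly rate r = 19.4%/12 = 1.61667% = 0.0161667.
Payoff takes n = ⌈−ln(1 − rB₀/P)/ln(1+r)⌉ = ⌈23.757⌉ = 24 payments; the last is $63.71.
Total paid = 23·$84.00 + $63.71 = $1,995.71.
Total interest = total paid − principal = $1,995.71 − $1,646.17 = $349.54.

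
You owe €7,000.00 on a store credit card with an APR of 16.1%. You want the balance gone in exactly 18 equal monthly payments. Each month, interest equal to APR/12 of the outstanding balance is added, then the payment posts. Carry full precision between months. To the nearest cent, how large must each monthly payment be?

€440.33

Monthly rate r = 16.1%/12 = 1.34167% = 0.0134167.
Level-payment amortization: P = B₀·r / (1 − (1+r)^(−n)) = 7000.00·0.0134167 / (1 − 1.01342^(−18)).
Denominator 1 − (1+r)^(−18) = 0.213288975.
P = 93.9167 / 0.213288975 ≈ 440.33.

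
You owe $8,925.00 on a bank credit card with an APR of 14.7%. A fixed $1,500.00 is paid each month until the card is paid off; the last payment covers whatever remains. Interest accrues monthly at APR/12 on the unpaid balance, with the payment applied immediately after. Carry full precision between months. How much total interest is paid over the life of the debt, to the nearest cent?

$400.18

Monthly rate r = 14.7%/12 = 1.225% = 0.01225.
Payoff takes n = ⌈−ln(1 − rB₀/P)/ln(1+r)⌉ = ⌈6.216⌉ = 7 payments; the last is $325.18.
Total paid = 6·$1,500.00 + $325.18 = $9,325.18.
Total interest = total paid − principal = $9,325.18 − $8,925.00 = $400.18.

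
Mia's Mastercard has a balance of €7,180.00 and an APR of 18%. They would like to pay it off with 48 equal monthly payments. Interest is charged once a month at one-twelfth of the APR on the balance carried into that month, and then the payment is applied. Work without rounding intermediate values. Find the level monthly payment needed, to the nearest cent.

€210.91

Monthly rate r = 18%/12 = 1.5% = 0.015.
Level-payment amortization: P = B₀·r / (1 − (1+r)^(−n)) = 7180.00·0.015 / (1 − 1.015^(−48)).
Denominator 1 − (1+r)^(−48) = 0.510638305.
P = 107.7 / 0.510638305 ≈ 210.91.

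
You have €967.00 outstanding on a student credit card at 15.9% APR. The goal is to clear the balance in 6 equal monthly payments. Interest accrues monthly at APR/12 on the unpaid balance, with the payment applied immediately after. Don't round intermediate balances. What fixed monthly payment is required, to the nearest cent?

Monthly rate r = 15.9%/12 = 1.325% = 0.01325.
Level-payment amortization: P = B₀·r / (1 − (1+r)^(−n)) = 967.00·0.01325 / (1 − 1.01325^(−6)).
Denominator 1 − (1+r)^(−6) = 0.0759396717.
P = 12.8127 / 0.0759396717 ≈ 168.72.

€168.72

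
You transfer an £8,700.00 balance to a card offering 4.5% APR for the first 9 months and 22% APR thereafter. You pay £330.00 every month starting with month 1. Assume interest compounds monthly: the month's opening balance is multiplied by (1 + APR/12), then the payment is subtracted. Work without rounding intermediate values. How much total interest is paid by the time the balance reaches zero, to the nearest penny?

£1,610.10

Promo months 1–9 at r₀ = 4.5%/12 = 0.00375; months 10+ at r₁ = 22%/12 = 0.0183333.
After month 9: iterate B ← B·(1+r₀) − £330.00 for 9 months → £5,983.13.
Then at r₁ with £330.00/mo: n₂ = −ln(1 − r₁·B/P)/ln(1+r₁) ≈ 22.24 → 23 more payments.
Total paid = 31·£330.00 + £80.10 = £10,310.10; interest = £10,310.10 − £8,700.00 = £1,610.10.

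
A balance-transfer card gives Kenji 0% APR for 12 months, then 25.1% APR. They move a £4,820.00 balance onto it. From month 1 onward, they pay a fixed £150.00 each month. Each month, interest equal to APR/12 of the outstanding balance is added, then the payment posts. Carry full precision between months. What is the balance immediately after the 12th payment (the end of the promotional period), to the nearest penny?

Promo months 1–12 at r₀ = 0%/12 = 0; months 13+ at r₁ = 25.1%/12 = 0.0209167.
After month 12 (no interest yet): B = £4,820.00 − 12·£150.00 = £3,020.00.

£3,020.00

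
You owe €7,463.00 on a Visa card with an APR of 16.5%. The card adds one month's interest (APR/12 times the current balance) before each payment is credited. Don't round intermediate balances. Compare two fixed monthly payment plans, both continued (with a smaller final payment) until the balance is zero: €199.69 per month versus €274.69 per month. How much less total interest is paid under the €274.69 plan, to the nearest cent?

Monthly rate r = 16.5%/12 = 1.375% = 0.01375.
At €199.69/mo: n = ⌈−ln(1 − rB₀/P)/ln(1+r)⌉ = 53 payments (last €163.48); total interest = total paid − €7,463.00 = €3,084.36.
At €274.69/mo: 35 payments (last €68.84); total interest €1,945.30.
Interest saved = €3,084.36 − €1,945.30 = €1,139.06.

€1,139.06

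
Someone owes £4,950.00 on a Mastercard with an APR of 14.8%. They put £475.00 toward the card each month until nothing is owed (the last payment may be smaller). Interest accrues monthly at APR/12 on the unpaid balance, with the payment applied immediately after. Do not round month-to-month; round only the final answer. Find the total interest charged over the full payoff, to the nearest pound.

£381

Monthly rate r = 14.8%/12 = 1.23333% = 0.0123333.
Payoff takes n = ⌈−ln(1 − rB₀/P)/ln(1+r)⌉ = ⌈11.223⌉ = 12 payments; the last is £106.40.
Total paid = 11·£475.00 + £106.40 = £5,331.40.
Total interest = total paid − principal = £5,331.40 − £4,950.00 = £381.40.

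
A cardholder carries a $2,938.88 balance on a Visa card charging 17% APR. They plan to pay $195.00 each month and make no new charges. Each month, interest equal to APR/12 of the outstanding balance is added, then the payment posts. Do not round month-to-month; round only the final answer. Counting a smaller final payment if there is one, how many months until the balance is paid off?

Monthly rate r = 17%/12 = 1.41667% = 0.0141667.
Recurrence: B ← B·(1+r) − $195.00.
Month 1: interest $41.63; balance after payment $2,785.51.
Month 2: interest $39.46; balance after payment $2,629.98.
Closed form: n = −ln(1 − rB₀/P)/ln(1+r) = −ln(0.78649)/ln(1.01417) ≈ 17.073, so the balance reaches zero during payment 18.

18 months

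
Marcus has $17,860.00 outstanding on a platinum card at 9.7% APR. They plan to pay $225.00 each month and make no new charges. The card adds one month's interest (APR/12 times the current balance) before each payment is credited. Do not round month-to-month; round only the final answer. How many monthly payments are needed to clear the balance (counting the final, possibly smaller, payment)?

128 months

Monthly rate r = 9.7%/12 = 0.808333% = 0.00808333.
Recurrence: B ← B·(1+r) − $225.00.
Month 1: interest $144.37; balance after payment $17,779.37.
Month 2: interest $143.72; balance after payment $17,698.08.
Closed form: n = −ln(1 − rB₀/P)/ln(1+r) = −ln(0.35836)/ln(1.00808) ≈ 127.466, so the balance reaches zero during payment 128.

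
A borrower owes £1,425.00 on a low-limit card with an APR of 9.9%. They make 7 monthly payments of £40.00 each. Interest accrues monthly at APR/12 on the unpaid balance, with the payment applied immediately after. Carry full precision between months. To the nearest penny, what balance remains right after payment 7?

Monthly rate r = 9.9%/12 = 0.825% = 0.00825.
Each month: B ← B·(1+r) − £40.00.
Month 1: interest £11.76; balance after payment £1,396.76.
Month 2: interest £11.52; balance after payment £1,368.28.
Month 3: interest £11.29; balance after payment £1,339.57.
Month 4: interest £11.05; balance after payment £1,310.62.
Month 5: interest £10.81; balance after payment £1,281.43.
Month 6: interest £10.57; balance after payment £1,252.00.
Month 7: interest £10.33; balance after payment £1,222.33.

£1,222.33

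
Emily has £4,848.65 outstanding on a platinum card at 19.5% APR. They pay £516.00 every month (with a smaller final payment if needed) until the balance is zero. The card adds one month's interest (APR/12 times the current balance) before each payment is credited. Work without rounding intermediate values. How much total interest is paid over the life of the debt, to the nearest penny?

Monthly rate r = 19.5%/12 = 1.625% = 0.01625.
Payoff takes n = ⌈−ln(1 − rB₀/P)/ln(1+r)⌉ = ⌈10.279⌉ = 11 payments; the last is £144.91.
Total paid = 10·£516.00 + £144.91 = £5,304.91.
Total interest = total paid − principal = £5,304.91 − £4,848.65 = £456.26.

£456.26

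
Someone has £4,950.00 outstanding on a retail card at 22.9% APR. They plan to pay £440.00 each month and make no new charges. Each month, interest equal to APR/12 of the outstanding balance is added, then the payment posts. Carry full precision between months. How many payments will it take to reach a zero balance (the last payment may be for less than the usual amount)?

13 payments

Monthly rate r = 22.9%/12 = 1.90833% = 0.0190833.
Recurrence: B ← B·(1+r) − £440.00.
Month 1: interest £94.46; balance after payment £4,604.46.
Month 2: interest £87.87; balance after payment £4,252.33.
Closed form: n = −ln(1 − rB₀/P)/ln(1+r) = −ln(0.78531)/ln(1.01908) ≈ 12.785, so the balance reaches zero during payment 13.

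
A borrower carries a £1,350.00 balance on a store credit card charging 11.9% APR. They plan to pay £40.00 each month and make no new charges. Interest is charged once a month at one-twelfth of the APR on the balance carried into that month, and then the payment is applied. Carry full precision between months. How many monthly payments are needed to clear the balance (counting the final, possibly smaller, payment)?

Monthly rate r = 11.9%/12 = 0.991667% = 0.00991667.
Recurrence: B ← B·(1+r) − £40.00.
Month 1: interest £13.39; balance after payment £1,323.39.
Month 2: interest £13.12; balance after payment £1,296.51.
Closed form: n = −ln(1 − rB₀/P)/ln(1+r) = −ln(0.66531)/ln(1.00992) ≈ 41.296, so the balance reaches zero during payment 42.

42 months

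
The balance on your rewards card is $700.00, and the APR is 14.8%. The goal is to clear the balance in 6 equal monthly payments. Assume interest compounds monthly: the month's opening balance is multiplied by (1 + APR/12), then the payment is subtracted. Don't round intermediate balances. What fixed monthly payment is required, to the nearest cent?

Monthly rate r = 14.8%/12 = 1.23333% = 0.0123333.
Level-payment amortization: P = B₀·r / (1 − (1+r)^(−n)) = 700.00·0.0123333 / (1 − 1.01233^(−6)).
Denominator 1 − (1+r)^(−6) = 0.0709078797.
P = 8.63333 / 0.0709078797 ≈ 121.75.

$121.75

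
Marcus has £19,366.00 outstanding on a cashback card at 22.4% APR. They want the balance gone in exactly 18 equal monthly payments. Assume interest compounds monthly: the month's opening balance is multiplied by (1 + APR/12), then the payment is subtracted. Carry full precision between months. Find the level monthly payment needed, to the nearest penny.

£1,276.66

Monthly rate r = 22.4%/12 = 1.86667% = 0.0186667.
Level-payment amortization: P = B₀·r / (1 − (1+r)^(−n)) = 19366.00·0.0186667 / (1 − 1.01867^(−18)).
Denominator 1 − (1+r)^(−18) = 0.283159908.
P = 361.499 / 0.283159908 ≈ 1276.66.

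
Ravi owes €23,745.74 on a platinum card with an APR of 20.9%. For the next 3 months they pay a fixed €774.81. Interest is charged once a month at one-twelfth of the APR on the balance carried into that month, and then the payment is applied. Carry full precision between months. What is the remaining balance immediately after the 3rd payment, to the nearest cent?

€22,643.04

Monthly rate r = 20.9%/12 = 1.74167% = 0.0174167.
Each month: B ← B·(1+r) − €774.81.
Month 1: interest €413.57; balance after payment €23,384.50.
Month 2: interest €407.28; balance after payment €23,016.97.
Month 3: interest €400.88; balance after payment €22,643.04.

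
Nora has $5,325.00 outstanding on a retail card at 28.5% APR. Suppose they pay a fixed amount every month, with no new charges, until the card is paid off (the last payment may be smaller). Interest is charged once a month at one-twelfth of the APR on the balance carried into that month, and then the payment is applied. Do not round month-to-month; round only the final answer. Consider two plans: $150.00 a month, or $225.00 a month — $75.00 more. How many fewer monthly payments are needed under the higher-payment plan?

Monthly rate r = 28.5%/12 = 2.375% = 0.02375.
At $150.00/mo: n = ⌈−ln(1 − rB₀/P)/ln(1+r)⌉ = 79 payments (last $137.29); total interest = total paid − $5,325.00 = $6,512.29.
At $225.00/mo: 36 payments (last $40.59); total interest $2,590.59.
Payments saved = 79 − 36 = 43.

43 fewer payments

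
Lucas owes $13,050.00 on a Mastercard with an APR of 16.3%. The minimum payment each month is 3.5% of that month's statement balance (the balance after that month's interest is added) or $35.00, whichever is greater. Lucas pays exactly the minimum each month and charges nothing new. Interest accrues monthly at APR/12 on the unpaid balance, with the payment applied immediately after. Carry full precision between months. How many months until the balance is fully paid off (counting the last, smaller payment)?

153 months

Monthly rate r = 16.3%/12 = 1.35833% = 0.0135833.
While 3.5% of the post-interest balance exceeds $35.00, each month B ← (B·(1+r))·(1 − 0.035), i.e. B shrinks by the factor (1+r)·0.965 = 0.97811.
This holds for months 1–117. Entering month 118 the balance is $979.18; 3.5% of the post-interest balance is now below $35.00, so the flat $35.00 minimum applies from here.
From month 118 a fixed $35.00 at rate r clears $979.18 in 36 more payments. Total: 117 + 36 = 153 months.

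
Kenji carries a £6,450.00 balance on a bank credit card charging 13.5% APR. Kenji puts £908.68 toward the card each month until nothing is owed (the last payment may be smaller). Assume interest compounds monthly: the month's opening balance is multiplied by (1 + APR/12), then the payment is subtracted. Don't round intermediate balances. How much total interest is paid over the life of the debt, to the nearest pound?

Monthly rate r = 13.5%/12 = 1.125% = 0.01125.
Payoff takes n = ⌈−ln(1 − rB₀/P)/ln(1+r)⌉ = ⌈7.439⌉ = 8 payments; the last is £400.35.
Total paid = 7·£908.68 + £400.35 = £6,761.11.
Total interest = total paid − principal = £6,761.11 − £6,450.00 = £311.11.

£311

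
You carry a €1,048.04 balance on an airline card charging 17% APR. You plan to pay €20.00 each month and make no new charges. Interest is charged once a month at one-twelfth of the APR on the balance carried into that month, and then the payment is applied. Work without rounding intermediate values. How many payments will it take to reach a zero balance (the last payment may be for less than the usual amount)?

97 payments

Monthly rate r = 17%/12 = 1.41667% = 0.0141667.
Recurrence: B ← B·(1+r) − €20.00.
Month 1: interest €14.85; balance after payment €1,042.89.
Month 2: interest €14.77; balance after payment €1,037.66.
Closed form: n = −ln(1 − rB₀/P)/ln(1+r) = −ln(0.25764)/ln(1.01417) ≈ 96.408, so the balance reaches zero during payment 97.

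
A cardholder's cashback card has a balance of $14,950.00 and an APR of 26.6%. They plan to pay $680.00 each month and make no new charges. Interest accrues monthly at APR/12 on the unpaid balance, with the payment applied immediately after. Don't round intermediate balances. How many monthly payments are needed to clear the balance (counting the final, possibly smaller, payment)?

31 months

Monthly rate r = 26.6%/12 = 2.21667% = 0.0221667.
Recurrence: B ← B·(1+r) − $680.00.
Month 1: interest $331.39; balance after payment $14,601.39.
Month 2: interest $323.66; balance after payment $14,245.06.
Closed form: n = −ln(1 − rB₀/P)/ln(1+r) = −ln(0.51266)/ln(1.02217) ≈ 30.475, so the balance reaches zero during payment 31.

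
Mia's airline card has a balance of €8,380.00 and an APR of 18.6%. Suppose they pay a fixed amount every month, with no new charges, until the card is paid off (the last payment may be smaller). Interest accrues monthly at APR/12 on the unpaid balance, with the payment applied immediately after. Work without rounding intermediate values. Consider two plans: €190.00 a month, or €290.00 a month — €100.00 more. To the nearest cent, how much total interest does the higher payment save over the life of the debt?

€3,016.07

Monthly rate r = 18.6%/12 = 1.55% = 0.0155.
At €190.00/mo: n = ⌈−ln(1 − rB₀/P)/ln(1+r)⌉ = 75 payments (last €156.43); total interest = total paid − €8,380.00 = €5,836.43.
At €290.00/mo: 39 payments (last €180.36); total interest €2,820.36.
Interest saved = €5,836.43 − €2,820.36 = €3,016.07.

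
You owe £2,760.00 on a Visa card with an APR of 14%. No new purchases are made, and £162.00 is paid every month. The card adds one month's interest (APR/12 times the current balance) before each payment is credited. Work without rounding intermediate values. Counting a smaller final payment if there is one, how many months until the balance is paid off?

20 months

Monthly rate r = 14%/12 = 1.16667% = 0.0116667.
Recurrence: B ← B·(1+r) − £162.00.
Month 1: interest £32.20; balance after payment £2,630.20.
Month 2: interest £30.69; balance after payment £2,498.89.
Closed form: n = −ln(1 − rB₀/P)/ln(1+r) = −ln(0.80123)/ln(1.01167) ≈ 19.105, so the balance reaches zero during payment 20.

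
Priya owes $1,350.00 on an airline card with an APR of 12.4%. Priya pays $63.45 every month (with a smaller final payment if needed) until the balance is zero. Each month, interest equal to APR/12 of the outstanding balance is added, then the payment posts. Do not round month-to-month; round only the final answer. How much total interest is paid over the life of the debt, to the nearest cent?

Monthly rate r = 12.4%/12 = 1.03333% = 0.0103333.
Payoff takes n = ⌈−ln(1 − rB₀/P)/ln(1+r)⌉ = ⌈24.151⌉ = 25 payments; the last is $9.62.
Total paid = 24·$63.45 + $9.62 = $1,532.42.
Total interest = total paid − principal = $1,532.42 − $1,350.00 = $182.42.

$182.42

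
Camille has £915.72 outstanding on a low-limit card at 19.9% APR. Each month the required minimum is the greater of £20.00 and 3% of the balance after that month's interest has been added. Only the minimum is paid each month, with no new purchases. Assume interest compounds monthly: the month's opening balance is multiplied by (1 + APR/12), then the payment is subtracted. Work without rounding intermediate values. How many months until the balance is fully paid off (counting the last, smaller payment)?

Monthly rate r = 19.9%/12 = 1.65833% = 0.0165833.
While 3% of the post-interest balance exceeds £20.00, each month B ← (B·(1+r))·(1 − 0.03), i.e. B shrinks by the factor (1+r)·0.97 = 0.98609.
This holds for months 1–24. Entering month 25 the balance is £654.21; 3% of the post-interest balance is now below £20.00, so the flat £20.00 minimum applies from here.
From month 25 a fixed £20.00 at rate r clears £654.21 in 48 more payments. Total: 24 + 48 = 72 months.

72 months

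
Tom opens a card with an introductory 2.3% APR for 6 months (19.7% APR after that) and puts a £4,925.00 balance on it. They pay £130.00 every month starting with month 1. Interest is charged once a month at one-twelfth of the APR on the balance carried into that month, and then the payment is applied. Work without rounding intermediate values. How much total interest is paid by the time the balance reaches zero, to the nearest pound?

£1,886

Promo months 1–6 at r₀ = 2.3%/12 = 0.00191667; months 7+ at r₁ = 19.7%/12 = 0.0164167.
After month 6: iterate B ← B·(1+r₀) − £130.00 for 6 months → £4,198.16.
Then at r₁ with £130.00/mo: n₂ = −ln(1 − r₁·B/P)/ln(1+r₁) ≈ 46.39 → 47 more payments.
Total paid = 52·£130.00 + £50.65 = £6,810.65; interest = £6,810.65 − £4,925.00 = £1,885.65.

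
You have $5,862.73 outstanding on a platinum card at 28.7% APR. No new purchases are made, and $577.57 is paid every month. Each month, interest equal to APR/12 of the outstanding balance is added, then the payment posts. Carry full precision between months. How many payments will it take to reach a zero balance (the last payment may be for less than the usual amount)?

12 payments

Monthly rate r = 28.7%/12 = 2.39167% = 0.0239167.
Recurrence: B ← B·(1+r) − $577.57.
Month 1: interest $140.22; balance after payment $5,425.38.
Month 2: interest $129.76; balance after payment $4,977.56.
Closed form: n = −ln(1 − rB₀/P)/ln(1+r) = −ln(0.75723)/ln(1.02392) ≈ 11.766, so the balance reaches zero during payment 12.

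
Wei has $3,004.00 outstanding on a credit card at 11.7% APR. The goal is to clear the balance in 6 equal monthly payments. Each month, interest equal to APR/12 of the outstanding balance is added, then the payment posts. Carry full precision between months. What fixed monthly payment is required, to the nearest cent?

Monthly rate r = 11.7%/12 = 0.975% = 0.00975.
Level-payment amortization: P = B₀·r / (1 − (1+r)^(−n)) = 3004.00·0.00975 / (1 − 1.00975^(−6)).
Denominator 1 − (1+r)^(−6) = 0.0565544748.
P = 29.289 / 0.0565544748 ≈ 517.89.

$517.89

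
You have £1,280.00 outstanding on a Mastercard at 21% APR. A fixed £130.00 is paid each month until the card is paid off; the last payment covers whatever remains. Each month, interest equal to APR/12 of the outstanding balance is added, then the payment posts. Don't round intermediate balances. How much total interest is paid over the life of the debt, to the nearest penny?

£137.20

Monthly rate r = 21%/12 = 1.75% = 0.0175.
Payoff takes n = ⌈−ln(1 − rB₀/P)/ln(1+r)⌉ = ⌈10.901⌉ = 11 payments; the last is £117.20.
Total paid = 10·£130.00 + £117.20 = £1,417.20.
Total interest = total paid − principal = £1,417.20 − £1,280.00 = £137.20.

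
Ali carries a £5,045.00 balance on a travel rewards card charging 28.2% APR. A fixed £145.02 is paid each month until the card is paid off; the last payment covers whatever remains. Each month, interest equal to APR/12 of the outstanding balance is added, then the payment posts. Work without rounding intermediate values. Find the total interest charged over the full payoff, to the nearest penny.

£5,576.04

Monthly rate r = 28.2%/12 = 2.35% = 0.0235.
Payoff takes n = ⌈−ln(1 − rB₀/P)/ln(1+r)⌉ = ⌈73.236⌉ = 74 payments; the last is £34.58.
Total paid = 73·£145.02 + £34.58 = £10,621.04.
Total interest = total paid − principal = £10,621.04 − £5,045.00 = £5,576.04.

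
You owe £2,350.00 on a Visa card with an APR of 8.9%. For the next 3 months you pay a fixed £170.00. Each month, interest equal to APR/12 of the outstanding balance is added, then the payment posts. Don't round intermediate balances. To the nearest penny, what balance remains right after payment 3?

Monthly rate r = 8.9%/12 = 0.741667% = 0.00741667.
Each month: B ← B·(1+r) − £170.00.
Month 1: interest £17.43; balance after payment £2,197.43.
Month 2: interest £16.30; balance after payment £2,043.73.
Month 3: interest £15.16; balance after payment £1,888.88.

£1,888.88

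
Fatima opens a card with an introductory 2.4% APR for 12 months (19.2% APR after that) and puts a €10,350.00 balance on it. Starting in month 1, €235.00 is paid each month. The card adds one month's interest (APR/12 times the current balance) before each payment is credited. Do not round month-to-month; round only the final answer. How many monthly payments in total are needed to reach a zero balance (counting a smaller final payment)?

Promo months 1–12 at r₀ = 2.4%/12 = 0.002; months 13+ at r₁ = 19.2%/12 = 0.016.
After month 12: iterate B ← B·(1+r₀) − €235.00 for 12 months → €7,749.92.
Then at r₁ with €235.00/mo: n₂ = −ln(1 − r₁·B/P)/ln(1+r₁) ≈ 47.25 → 48 more payments.

60 months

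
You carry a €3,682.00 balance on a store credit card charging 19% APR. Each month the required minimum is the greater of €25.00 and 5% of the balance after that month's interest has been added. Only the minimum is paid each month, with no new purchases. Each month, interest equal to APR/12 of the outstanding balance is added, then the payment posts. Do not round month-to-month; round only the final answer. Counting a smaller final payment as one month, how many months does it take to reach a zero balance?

Monthly rate r = 19%/12 = 1.58333% = 0.0158333.
While 5% of the post-interest balance exceeds €25.00, each month B ← (B·(1+r))·(1 − 0.05), i.e. B shrinks by the factor (1+r)·0.95 = 0.96504.
This holds for months 1–57. Entering month 58 the balance is €484.41; 5% of the post-interest balance is now below €25.00, so the flat €25.00 minimum applies from here.
From month 58 a fixed €25.00 at rate r clears €484.41 in 24 more payments. Total: 57 + 24 = 81 months.

81 months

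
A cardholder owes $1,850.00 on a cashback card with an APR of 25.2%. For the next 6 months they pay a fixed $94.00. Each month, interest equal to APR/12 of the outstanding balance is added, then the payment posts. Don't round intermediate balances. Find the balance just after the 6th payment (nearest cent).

$1,501.23

Monthly rate r = 25.2%/12 = 2.1% = 0.021.
Each month: B ← B·(1+r) − $94.00.
Month 1: interest $38.85; balance after payment $1,794.85.
Month 2: interest $37.69; balance after payment $1,738.54.
Month 3: interest $36.51; balance after payment $1,681.05.
Month 4: interest $35.30; balance after payment $1,622.35.
Month 5: interest $34.07; balance after payment $1,562.42.
Month 6: interest $32.81; balance after payment $1,501.23.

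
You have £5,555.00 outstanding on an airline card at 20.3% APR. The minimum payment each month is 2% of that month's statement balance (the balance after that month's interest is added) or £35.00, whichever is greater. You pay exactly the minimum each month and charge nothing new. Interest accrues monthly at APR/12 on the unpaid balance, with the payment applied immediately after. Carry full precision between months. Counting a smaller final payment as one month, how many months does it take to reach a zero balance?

Monthly rate r = 20.3%/12 = 1.69167% = 0.0169167.
While 2% of the post-interest balance exceeds £35.00, each month B ← (B·(1+r))·(1 − 0.02), i.e. B shrinks by the factor (1+r)·0.98 = 0.99658.
This holds for months 1–342. Entering month 343 the balance is £1,720.27; 2% of the post-interest balance is now below £35.00, so the flat £35.00 minimum applies from here.
From month 343 a fixed £35.00 at rate r clears £1,720.27 in 107 more payments. Total: 342 + 107 = 449 months.

449 months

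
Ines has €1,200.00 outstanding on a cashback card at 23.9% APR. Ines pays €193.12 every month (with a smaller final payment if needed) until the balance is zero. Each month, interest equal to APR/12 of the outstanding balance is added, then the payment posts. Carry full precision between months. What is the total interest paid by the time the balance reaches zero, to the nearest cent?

€94.13

Monthly rate r = 23.9%/12 = 1.99167% = 0.0199167.
Payoff takes n = ⌈−ln(1 − rB₀/P)/ln(1+r)⌉ = ⌈6.699⌉ = 7 payments; the last is €135.41.
Total paid = 6·€193.12 + €135.41 = €1,294.13.
Total interest = total paid − principal = €1,294.13 − €1,200.00 = €94.13.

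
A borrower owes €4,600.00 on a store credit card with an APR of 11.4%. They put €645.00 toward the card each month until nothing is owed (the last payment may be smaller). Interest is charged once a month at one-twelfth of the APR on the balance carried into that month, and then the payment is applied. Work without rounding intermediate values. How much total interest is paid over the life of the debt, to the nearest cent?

€186.58

Monthly rate r = 11.4%/12 = 0.95% = 0.0095.
Payoff takes n = ⌈−ln(1 − rB₀/P)/ln(1+r)⌉ = ⌈7.420⌉ = 8 payments; the last is €271.58.
Total paid = 7·€645.00 + €271.58 = €4,786.58.
Total interest = total paid − principal = €4,786.58 − €4,600.00 = €186.58.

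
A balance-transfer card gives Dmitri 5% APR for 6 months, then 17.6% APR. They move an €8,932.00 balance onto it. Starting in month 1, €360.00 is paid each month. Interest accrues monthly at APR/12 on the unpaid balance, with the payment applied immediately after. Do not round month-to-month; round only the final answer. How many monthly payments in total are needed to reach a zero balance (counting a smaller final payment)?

Promo months 1–6 at r₀ = 5%/12 = 0.00416667; months 7+ at r₁ = 17.6%/12 = 0.0146667.
After month 6: iterate B ← B·(1+r₀) − €360.00 for 6 months → €6,975.01.
Then at r₁ with €360.00/mo: n₂ = −ln(1 − r₁·B/P)/ln(1+r₁) ≈ 22.96 → 23 more payments.

29 months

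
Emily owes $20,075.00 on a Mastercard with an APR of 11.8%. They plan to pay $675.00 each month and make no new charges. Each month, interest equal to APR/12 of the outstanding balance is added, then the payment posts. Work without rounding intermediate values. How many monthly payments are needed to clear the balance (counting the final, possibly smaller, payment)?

36 payments

Monthly rate r = 11.8%/12 = 0.983333% = 0.00983333.
Recurrence: B ← B·(1+r) − $675.00.
Month 1: interest $197.40; balance after payment $19,597.40.
Month 2: interest $192.71; balance after payment $19,115.11.
Closed form: n = −ln(1 − rB₀/P)/ln(1+r) = −ln(0.70755)/ln(1.00983) ≈ 35.354, so the balance reaches zero during payment 36.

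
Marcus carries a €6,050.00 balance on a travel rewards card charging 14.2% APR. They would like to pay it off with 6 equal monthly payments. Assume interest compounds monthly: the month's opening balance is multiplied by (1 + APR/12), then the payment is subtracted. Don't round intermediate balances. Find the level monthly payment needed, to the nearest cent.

Monthly rate r = 14.2%/12 = 1.18333% = 0.0118333.
Level-payment amortization: P = B₀·r / (1 − (1+r)^(−n)) = 6050.00·0.0118333 / (1 − 1.01183^(−6)).
Denominator 1 − (1+r)^(−6) = 0.0681497951.
P = 71.5917 / 0.0681497951 ≈ 1050.50.

€1,050.50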